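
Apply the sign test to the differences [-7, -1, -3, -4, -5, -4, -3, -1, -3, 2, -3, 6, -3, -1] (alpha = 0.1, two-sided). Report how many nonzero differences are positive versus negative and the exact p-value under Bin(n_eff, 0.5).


Step 1: Discard zero differences. Original n = 14; n_eff = number of nonzero differences = 14.
Nonzero differences (with sign): -7, -1, -3, -4, -5, -4, -3, -1, -3, +2, -3, +6, -3, -1
Step 2: Count signs: positive = 2, negative = 12.
Step 3: Under H0: P(positive) = 0.5, so the number of positives S ~ Bin(14, 0.5).
Step 4: Two-sided exact p-value = sum of Bin(14,0.5) probabilities at or below the observed probability = 0.012939.
Step 5: alpha = 0.1. reject H0.

n_eff = 14, pos = 2, neg = 12, p = 0.012939, reject H0.


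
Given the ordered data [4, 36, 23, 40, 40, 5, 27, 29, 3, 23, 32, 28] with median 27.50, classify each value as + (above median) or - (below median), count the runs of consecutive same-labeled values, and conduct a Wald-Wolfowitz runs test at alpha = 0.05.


Step 1: Compute median = 27.50; label A = above, B = below.
Labels in order: BABAABBABBAA  (n_A = 6, n_B = 6)
Step 2: Count runs R = 8.
Step 3: Under H0 (random ordering), E[R] = 2*n_A*n_B/(n_A+n_B) + 1 = 2*6*6/12 + 1 = 7.0000.
        Var[R] = 2*n_A*n_B*(2*n_A*n_B - n_A - n_B) / ((n_A+n_B)^2 * (n_A+n_B-1)) = 4320/1584 = 2.7273.
        SD[R] = 1.6514.
Step 4: Continuity-corrected z = (R - 0.5 - E[R]) / SD[R] = (8 - 0.5 - 7.0000) / 1.6514 = 0.3028.
Step 5: Two-sided p-value via normal approximation = 2*(1 - Phi(|z|)) = 0.762069.
Step 6: alpha = 0.05. fail to reject H0.

R = 8, z = 0.3028, p = 0.762069, fail to reject H0.


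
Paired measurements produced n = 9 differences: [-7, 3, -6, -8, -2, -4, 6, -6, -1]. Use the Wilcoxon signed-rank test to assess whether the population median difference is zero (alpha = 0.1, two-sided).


Step 1: Drop any zero differences (none here) and take |d_i|.
|d| = [7, 3, 6, 8, 2, 4, 6, 6, 1]
Step 2: Midrank |d_i| (ties get averaged ranks).
ranks: |7|->8, |3|->3, |6|->6, |8|->9, |2|->2, |4|->4, |6|->6, |6|->6, |1|->1
Step 3: Attach original signs; sum ranks with positive sign and with negative sign.
W+ = 3 + 6 = 9
W- = 8 + 6 + 9 + 2 + 4 + 6 + 1 = 36
(Check: W+ + W- = 45 should equal n(n+1)/2 = 45.)
Step 4: Test statistic W = min(W+, W-) = 9.
Step 5: Ties in |d|, so use the tie-corrected normal approximation.
        E[W] = n(n+1)/4 = 9*10/4 = 22.5.
        Tie groups: |d|=6 (t=3); sum(t^3 - t) = 24.
        Var[W] = n(n+1)(2n+1)/24 - sum(t^3-t)/48 = 1710/24 - 24/48 = 70.75.
        z = (W - E[W]) / sqrt(Var[W]) = (9 - 22.5) / 8.4113 = -1.6050.
        Two-sided p = 2*Phi(z) = 0.108497.
Step 6: alpha = 0.1. fail to reject H0.

W+ = 9, W- = 36, W = min = 9, p = 0.108497, fail to reject H0.


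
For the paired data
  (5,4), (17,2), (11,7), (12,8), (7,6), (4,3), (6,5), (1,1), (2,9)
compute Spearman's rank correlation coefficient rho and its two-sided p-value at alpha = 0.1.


Step 1: Rank x and y separately (midranks; no ties here).
rank(x): 5->4, 17->9, 11->7, 12->8, 7->6, 4->3, 6->5, 1->1, 2->2
rank(y): 4->4, 2->2, 7->7, 8->8, 6->6, 3->3, 5->5, 1->1, 9->9
Step 2: d_i = R_x(i) - R_y(i); compute d_i^2.
  (4-4)^2=0, (9-2)^2=49, (7-7)^2=0, (8-8)^2=0, (6-6)^2=0, (3-3)^2=0, (5-5)^2=0, (1-1)^2=0, (2-9)^2=49
sum(d^2) = 98.
Step 3: rho = 1 - 6*98 / (9*(9^2 - 1)) = 1 - 588/720 = 0.183333.
Step 4: Under H0, t = rho * sqrt((n-2)/(1-rho^2)) = 0.4934 ~ t(7).
Step 5: Two-sided p-value from the t-distribution with 7 df = 0.636820.
Step 6: alpha = 0.1. fail to reject H0.

rho = 0.1833, p = 0.636820, fail to reject H0 at alpha = 0.1.


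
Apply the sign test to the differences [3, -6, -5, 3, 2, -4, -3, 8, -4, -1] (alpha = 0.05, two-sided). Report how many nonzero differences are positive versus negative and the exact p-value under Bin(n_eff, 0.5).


Step 1: Discard zero differences. Original n = 10; n_eff = number of nonzero differences = 10.
Nonzero differences (with sign): +3, -6, -5, +3, +2, -4, -3, +8, -4, -1
Step 2: Count signs: positive = 4, negative = 6.
Step 3: Under H0: P(positive) = 0.5, so the number of positives S ~ Bin(10, 0.5).
Step 4: Two-sided exact p-value = sum of Bin(10,0.5) probabilities at or below the observed probability = 0.753906.
Step 5: alpha = 0.05. fail to reject H0.

n_eff = 10, pos = 4, neg = 6, p = 0.753906, fail to reject H0.


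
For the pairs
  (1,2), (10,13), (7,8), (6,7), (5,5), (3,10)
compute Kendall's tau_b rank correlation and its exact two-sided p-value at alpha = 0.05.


Step 1: Enumerate the 15 unordered pairs (i,j) with i<j and classify each by sign(x_j-x_i) * sign(y_j-y_i).
  (1,2):dx=+9,dy=+11->C; (1,3):dx=+6,dy=+6->C; (1,4):dx=+5,dy=+5->C; (1,5):dx=+4,dy=+3->C
  (1,6):dx=+2,dy=+8->C; (2,3):dx=-3,dy=-5->C; (2,4):dx=-4,dy=-6->C; (2,5):dx=-5,dy=-8->C
  (2,6):dx=-7,dy=-3->C; (3,4):dx=-1,dy=-1->C; (3,5):dx=-2,dy=-3->C; (3,6):dx=-4,dy=+2->D
  (4,5):dx=-1,dy=-2->C; (4,6):dx=-3,dy=+3->D; (5,6):dx=-2,dy=+5->D
Step 2: C = 12, D = 3, total pairs = 15.
Step 3: tau = (C - D)/(n(n-1)/2) = (12 - 3)/15 = 0.600000.
Step 4: Exact two-sided p-value (enumerate n! = 720 permutations of y under H0): p = 0.136111.
Step 5: alpha = 0.05. fail to reject H0.

tau_b = 0.6000 (C=12, D=3), p = 0.136111, fail to reject H0.


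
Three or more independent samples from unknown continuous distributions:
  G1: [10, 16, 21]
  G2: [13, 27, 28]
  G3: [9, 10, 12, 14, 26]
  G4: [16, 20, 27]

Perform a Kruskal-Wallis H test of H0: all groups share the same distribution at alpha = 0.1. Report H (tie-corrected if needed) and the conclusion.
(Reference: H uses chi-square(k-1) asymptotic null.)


Step 1: Combine all N = 14 observations and assign midranks.
sorted (value, group, rank): (9,G3,1), (10,G1,2.5), (10,G3,2.5), (12,G3,4), (13,G2,5), (14,G3,6), (16,G1,7.5), (16,G4,7.5), (20,G4,9), (21,G1,10), (26,G3,11), (27,G2,12.5), (27,G4,12.5), (28,G2,14)
Step 2: Sum ranks within each group.
R_1 = 20 (n_1 = 3)
R_2 = 31.5 (n_2 = 3)
R_3 = 24.5 (n_3 = 5)
R_4 = 29 (n_4 = 3)
Step 3: H = 12/(N(N+1)) * sum(R_i^2/n_i) - 3(N+1)
     = 12/(14*15) * (20^2/3 + 31.5^2/3 + 24.5^2/5 + 29^2/3) - 3*15
     = 0.057143 * 864.467 - 45
     = 4.398095.
Step 4: Ties present; correction factor C = 1 - 18/(14^3 - 14) = 0.993407. Corrected H = 4.398095 / 0.993407 = 4.427286.
Step 5: Under H0, H ~ chi^2(3); p-value = 0.218869.
Step 6: alpha = 0.1. fail to reject H0.

H = 4.4273, df = 3, p = 0.218869, fail to reject H0.


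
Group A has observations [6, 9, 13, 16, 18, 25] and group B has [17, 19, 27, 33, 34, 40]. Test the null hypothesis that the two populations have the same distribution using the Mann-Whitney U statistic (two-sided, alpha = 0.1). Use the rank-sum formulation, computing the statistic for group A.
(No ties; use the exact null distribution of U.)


Step 1: Combine and sort all 12 observations; assign midranks.
sorted (value, group): (6,X), (9,X), (13,X), (16,X), (17,Y), (18,X), (19,Y), (25,X), (27,Y), (33,Y), (34,Y), (40,Y)
ranks: 6->1, 9->2, 13->3, 16->4, 17->5, 18->6, 19->7, 25->8, 27->9, 33->10, 34->11, 40->12
Step 2: Rank sum for X: R1 = 1 + 2 + 3 + 4 + 6 + 8 = 24.
Step 3: U_X = R1 - n1(n1+1)/2 = 24 - 6*7/2 = 24 - 21 = 3.
       U_Y = n1*n2 - U_X = 36 - 3 = 33.
Step 4: No ties, so the exact null distribution of U (based on enumerating the C(12,6) = 924 equally likely rank assignments) gives the two-sided p-value.
Step 5: p-value = 0.015152; compare to alpha = 0.1. reject H0.

U_X = 3, p = 0.015152, reject H0 at alpha = 0.1.


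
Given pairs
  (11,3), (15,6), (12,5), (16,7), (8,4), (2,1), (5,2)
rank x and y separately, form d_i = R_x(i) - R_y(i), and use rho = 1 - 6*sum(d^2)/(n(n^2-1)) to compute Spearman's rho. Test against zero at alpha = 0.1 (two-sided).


Step 1: Rank x and y separately (midranks; no ties here).
rank(x): 11->4, 15->6, 12->5, 16->7, 8->3, 2->1, 5->2
rank(y): 3->3, 6->6, 5->5, 7->7, 4->4, 1->1, 2->2
Step 2: d_i = R_x(i) - R_y(i); compute d_i^2.
  (4-3)^2=1, (6-6)^2=0, (5-5)^2=0, (7-7)^2=0, (3-4)^2=1, (1-1)^2=0, (2-2)^2=0
sum(d^2) = 2.
Step 3: rho = 1 - 6*2 / (7*(7^2 - 1)) = 1 - 12/336 = 0.964286.
Step 4: Under H0, t = rho * sqrt((n-2)/(1-rho^2)) = 8.1408 ~ t(5).
Step 5: Two-sided p-value from the t-distribution with 5 df = 0.000454.
Step 6: alpha = 0.1. reject H0.

rho = 0.9643, p = 0.000454, reject H0 at alpha = 0.1.


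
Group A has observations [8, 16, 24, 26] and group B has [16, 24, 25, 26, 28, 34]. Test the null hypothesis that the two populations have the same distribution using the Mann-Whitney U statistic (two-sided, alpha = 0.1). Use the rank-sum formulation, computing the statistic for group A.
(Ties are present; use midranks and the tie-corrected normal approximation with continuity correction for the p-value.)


Step 1: Combine and sort all 10 observations; assign midranks.
sorted (value, group): (8,X), (16,X), (16,Y), (24,X), (24,Y), (25,Y), (26,X), (26,Y), (28,Y), (34,Y)
ranks: 8->1, 16->2.5, 16->2.5, 24->4.5, 24->4.5, 25->6, 26->7.5, 26->7.5, 28->9, 34->10
Step 2: Rank sum for X: R1 = 1 + 2.5 + 4.5 + 7.5 = 15.5.
Step 3: U_X = R1 - n1(n1+1)/2 = 15.5 - 4*5/2 = 15.5 - 10 = 5.5.
       U_Y = n1*n2 - U_X = 24 - 5.5 = 18.5.
Step 4: Ties are present, so use the tie-corrected normal approximation (with continuity correction) for the p-value.
Step 5: p-value = 0.196706; compare to alpha = 0.1. fail to reject H0.

U_X = 5.5, p = 0.196706, fail to reject H0 at alpha = 0.1.


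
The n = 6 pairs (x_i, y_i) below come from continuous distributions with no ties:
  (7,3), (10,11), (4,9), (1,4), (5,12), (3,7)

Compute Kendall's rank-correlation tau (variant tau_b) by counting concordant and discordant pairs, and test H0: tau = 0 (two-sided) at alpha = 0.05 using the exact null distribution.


Step 1: Enumerate the 15 unordered pairs (i,j) with i<j and classify each by sign(x_j-x_i) * sign(y_j-y_i).
  (1,2):dx=+3,dy=+8->C; (1,3):dx=-3,dy=+6->D; (1,4):dx=-6,dy=+1->D; (1,5):dx=-2,dy=+9->D
  (1,6):dx=-4,dy=+4->D; (2,3):dx=-6,dy=-2->C; (2,4):dx=-9,dy=-7->C; (2,5):dx=-5,dy=+1->D
  (2,6):dx=-7,dy=-4->C; (3,4):dx=-3,dy=-5->C; (3,5):dx=+1,dy=+3->C; (3,6):dx=-1,dy=-2->C
  (4,5):dx=+4,dy=+8->C; (4,6):dx=+2,dy=+3->C; (5,6):dx=-2,dy=-5->C
Step 2: C = 10, D = 5, total pairs = 15.
Step 3: tau = (C - D)/(n(n-1)/2) = (10 - 5)/15 = 0.333333.
Step 4: Exact two-sided p-value (enumerate n! = 720 permutations of y under H0): p = 0.469444.
Step 5: alpha = 0.05. fail to reject H0.

tau_b = 0.3333 (C=10, D=5), p = 0.469444, fail to reject H0.


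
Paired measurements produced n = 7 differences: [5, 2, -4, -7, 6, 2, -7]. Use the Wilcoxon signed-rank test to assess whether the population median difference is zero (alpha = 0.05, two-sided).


Step 1: Drop any zero differences (none here) and take |d_i|.
|d| = [5, 2, 4, 7, 6, 2, 7]
Step 2: Midrank |d_i| (ties get averaged ranks).
ranks: |5|->4, |2|->1.5, |4|->3, |7|->6.5, |6|->5, |2|->1.5, |7|->6.5
Step 3: Attach original signs; sum ranks with positive sign and with negative sign.
W+ = 4 + 1.5 + 5 + 1.5 = 12
W- = 3 + 6.5 + 6.5 = 16
(Check: W+ + W- = 28 should equal n(n+1)/2 = 28.)
Step 4: Test statistic W = min(W+, W-) = 12.
Step 5: Ties in |d|, so use the tie-corrected normal approximation.
        E[W] = n(n+1)/4 = 7*8/4 = 14.
        Tie groups: |d|=2 (t=2), |d|=7 (t=2); sum(t^3 - t) = 12.
        Var[W] = n(n+1)(2n+1)/24 - sum(t^3-t)/48 = 840/24 - 12/48 = 34.75.
        z = (W - E[W]) / sqrt(Var[W]) = (12 - 14) / 5.8949 = -0.3393.
        Two-sided p = 2*Phi(z) = 0.734402.
Step 6: alpha = 0.05. fail to reject H0.

W+ = 12, W- = 16, W = min = 12, p = 0.734402, fail to reject H0.


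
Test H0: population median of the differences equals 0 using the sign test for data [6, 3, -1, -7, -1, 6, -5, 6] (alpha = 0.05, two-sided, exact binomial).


Step 1: Discard zero differences. Original n = 8; n_eff = number of nonzero differences = 8.
Nonzero differences (with sign): +6, +3, -1, -7, -1, +6, -5, +6
Step 2: Count signs: positive = 4, negative = 4.
Step 3: Under H0: P(positive) = 0.5, so the number of positives S ~ Bin(8, 0.5).
Step 4: Two-sided exact p-value = sum of Bin(8,0.5) probabilities at or below the observed probability = 1.000000.
Step 5: alpha = 0.05. fail to reject H0.

n_eff = 8, pos = 4, neg = 4, p = 1.000000, fail to reject H0.


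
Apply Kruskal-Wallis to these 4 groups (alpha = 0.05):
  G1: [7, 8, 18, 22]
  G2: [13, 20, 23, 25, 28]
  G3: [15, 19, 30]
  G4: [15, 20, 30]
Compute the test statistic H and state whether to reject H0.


Step 1: Combine all N = 15 observations and assign midranks.
sorted (value, group, rank): (7,G1,1), (8,G1,2), (13,G2,3), (15,G3,4.5), (15,G4,4.5), (18,G1,6), (19,G3,7), (20,G2,8.5), (20,G4,8.5), (22,G1,10), (23,G2,11), (25,G2,12), (28,G2,13), (30,G3,14.5), (30,G4,14.5)
Step 2: Sum ranks within each group.
R_1 = 19 (n_1 = 4)
R_2 = 47.5 (n_2 = 5)
R_3 = 26 (n_3 = 3)
R_4 = 27.5 (n_4 = 3)
Step 3: H = 12/(N(N+1)) * sum(R_i^2/n_i) - 3(N+1)
     = 12/(15*16) * (19^2/4 + 47.5^2/5 + 26^2/3 + 27.5^2/3) - 3*16
     = 0.050000 * 1018.92 - 48
     = 2.945833.
Step 4: Ties present; correction factor C = 1 - 18/(15^3 - 15) = 0.994643. Corrected H = 2.945833 / 0.994643 = 2.961700.
Step 5: Under H0, H ~ chi^2(3); p-value = 0.397568.
Step 6: alpha = 0.05. fail to reject H0.

H = 2.9617, df = 3, p = 0.397568, fail to reject H0.


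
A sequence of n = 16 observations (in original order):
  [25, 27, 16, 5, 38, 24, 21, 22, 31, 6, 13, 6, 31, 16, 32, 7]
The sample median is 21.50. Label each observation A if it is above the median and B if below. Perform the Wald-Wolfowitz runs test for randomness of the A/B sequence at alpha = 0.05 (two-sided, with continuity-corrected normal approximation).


Step 1: Compute median = 21.50; label A = above, B = below.
Labels in order: AABBAABAABBBABAB  (n_A = 8, n_B = 8)
Step 2: Count runs R = 10.
Step 3: Under H0 (random ordering), E[R] = 2*n_A*n_B/(n_A+n_B) + 1 = 2*8*8/16 + 1 = 9.0000.
        Var[R] = 2*n_A*n_B*(2*n_A*n_B - n_A - n_B) / ((n_A+n_B)^2 * (n_A+n_B-1)) = 14336/3840 = 3.7333.
        SD[R] = 1.9322.
Step 4: Continuity-corrected z = (R - 0.5 - E[R]) / SD[R] = (10 - 0.5 - 9.0000) / 1.9322 = 0.2588.
Step 5: Two-sided p-value via normal approximation = 2*(1 - Phi(|z|)) = 0.795809.
Step 6: alpha = 0.05. fail to reject H0.

R = 10, z = 0.2588, p = 0.795809, fail to reject H0.


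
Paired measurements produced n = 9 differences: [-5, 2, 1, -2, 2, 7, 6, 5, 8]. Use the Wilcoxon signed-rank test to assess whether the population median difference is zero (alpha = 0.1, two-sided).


Step 1: Drop any zero differences (none here) and take |d_i|.
|d| = [5, 2, 1, 2, 2, 7, 6, 5, 8]
Step 2: Midrank |d_i| (ties get averaged ranks).
ranks: |5|->5.5, |2|->3, |1|->1, |2|->3, |2|->3, |7|->8, |6|->7, |5|->5.5, |8|->9
Step 3: Attach original signs; sum ranks with positive sign and with negative sign.
W+ = 3 + 1 + 3 + 8 + 7 + 5.5 + 9 = 36.5
W- = 5.5 + 3 = 8.5
(Check: W+ + W- = 45 should equal n(n+1)/2 = 45.)
Step 4: Test statistic W = min(W+, W-) = 8.5.
Step 5: Ties in |d|, so use the tie-corrected normal approximation.
        E[W] = n(n+1)/4 = 9*10/4 = 22.5.
        Tie groups: |d|=2 (t=3), |d|=5 (t=2); sum(t^3 - t) = 30.
        Var[W] = n(n+1)(2n+1)/24 - sum(t^3-t)/48 = 1710/24 - 30/48 = 70.625.
        z = (W - E[W]) / sqrt(Var[W]) = (8.5 - 22.5) / 8.4039 = -1.6659.
        Two-sided p = 2*Phi(z) = 0.095733.
Step 6: alpha = 0.1. reject H0.

W+ = 36.5, W- = 8.5, W = min = 8.5, p = 0.095733, reject H0.


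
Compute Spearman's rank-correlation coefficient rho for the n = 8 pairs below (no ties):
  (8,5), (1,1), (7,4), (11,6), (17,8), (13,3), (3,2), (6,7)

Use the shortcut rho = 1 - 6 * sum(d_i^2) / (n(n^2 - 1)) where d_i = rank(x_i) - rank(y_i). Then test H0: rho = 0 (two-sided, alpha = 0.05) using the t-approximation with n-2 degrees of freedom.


Step 1: Rank x and y separately (midranks; no ties here).
rank(x): 8->5, 1->1, 7->4, 11->6, 17->8, 13->7, 3->2, 6->3
rank(y): 5->5, 1->1, 4->4, 6->6, 8->8, 3->3, 2->2, 7->7
Step 2: d_i = R_x(i) - R_y(i); compute d_i^2.
  (5-5)^2=0, (1-1)^2=0, (4-4)^2=0, (6-6)^2=0, (8-8)^2=0, (7-3)^2=16, (2-2)^2=0, (3-7)^2=16
sum(d^2) = 32.
Step 3: rho = 1 - 6*32 / (8*(8^2 - 1)) = 1 - 192/504 = 0.619048.
Step 4: Under H0, t = rho * sqrt((n-2)/(1-rho^2)) = 1.9308 ~ t(6).
Step 5: Two-sided p-value from the t-distribution with 6 df = 0.101733.
Step 6: alpha = 0.05. fail to reject H0.

rho = 0.6190, p = 0.101733, fail to reject H0 at alpha = 0.05.


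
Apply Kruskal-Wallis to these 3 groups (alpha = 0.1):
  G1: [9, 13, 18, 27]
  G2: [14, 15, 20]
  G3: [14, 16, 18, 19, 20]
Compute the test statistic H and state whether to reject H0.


Step 1: Combine all N = 12 observations and assign midranks.
sorted (value, group, rank): (9,G1,1), (13,G1,2), (14,G2,3.5), (14,G3,3.5), (15,G2,5), (16,G3,6), (18,G1,7.5), (18,G3,7.5), (19,G3,9), (20,G2,10.5), (20,G3,10.5), (27,G1,12)
Step 2: Sum ranks within each group.
R_1 = 22.5 (n_1 = 4)
R_2 = 19 (n_2 = 3)
R_3 = 36.5 (n_3 = 5)
Step 3: H = 12/(N(N+1)) * sum(R_i^2/n_i) - 3(N+1)
     = 12/(12*13) * (22.5^2/4 + 19^2/3 + 36.5^2/5) - 3*13
     = 0.076923 * 513.346 - 39
     = 0.488141.
Step 4: Ties present; correction factor C = 1 - 18/(12^3 - 12) = 0.989510. Corrected H = 0.488141 / 0.989510 = 0.493316.
Step 5: Under H0, H ~ chi^2(2); p-value = 0.781408.
Step 6: alpha = 0.1. fail to reject H0.

H = 0.4933, df = 2, p = 0.781408, fail to reject H0.


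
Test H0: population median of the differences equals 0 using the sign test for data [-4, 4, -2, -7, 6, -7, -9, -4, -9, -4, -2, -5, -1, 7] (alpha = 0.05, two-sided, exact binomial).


Step 1: Discard zero differences. Original n = 14; n_eff = number of nonzero differences = 14.
Nonzero differences (with sign): -4, +4, -2, -7, +6, -7, -9, -4, -9, -4, -2, -5, -1, +7
Step 2: Count signs: positive = 3, negative = 11.
Step 3: Under H0: P(positive) = 0.5, so the number of positives S ~ Bin(14, 0.5).
Step 4: Two-sided exact p-value = sum of Bin(14,0.5) probabilities at or below the observed probability = 0.057373.
Step 5: alpha = 0.05. fail to reject H0.

n_eff = 14, pos = 3, neg = 11, p = 0.057373, fail to reject H0.


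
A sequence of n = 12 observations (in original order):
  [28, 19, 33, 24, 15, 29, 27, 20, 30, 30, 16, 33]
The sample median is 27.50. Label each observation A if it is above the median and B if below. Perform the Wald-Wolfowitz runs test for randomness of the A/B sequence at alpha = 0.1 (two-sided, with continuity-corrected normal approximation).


Step 1: Compute median = 27.50; label A = above, B = below.
Labels in order: ABABBABBAABA  (n_A = 6, n_B = 6)
Step 2: Count runs R = 9.
Step 3: Under H0 (random ordering), E[R] = 2*n_A*n_B/(n_A+n_B) + 1 = 2*6*6/12 + 1 = 7.0000.
        Var[R] = 2*n_A*n_B*(2*n_A*n_B - n_A - n_B) / ((n_A+n_B)^2 * (n_A+n_B-1)) = 4320/1584 = 2.7273.
        SD[R] = 1.6514.
Step 4: Continuity-corrected z = (R - 0.5 - E[R]) / SD[R] = (9 - 0.5 - 7.0000) / 1.6514 = 0.9083.
Step 5: Two-sided p-value via normal approximation = 2*(1 - Phi(|z|)) = 0.363722.
Step 6: alpha = 0.1. fail to reject H0.

R = 9, z = 0.9083, p = 0.363722, fail to reject H0.


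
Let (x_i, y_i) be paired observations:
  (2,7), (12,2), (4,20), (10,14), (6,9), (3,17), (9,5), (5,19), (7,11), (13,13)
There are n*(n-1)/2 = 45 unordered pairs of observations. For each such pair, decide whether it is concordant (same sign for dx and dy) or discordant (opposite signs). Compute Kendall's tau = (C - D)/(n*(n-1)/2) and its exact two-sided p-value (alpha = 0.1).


Step 1: Enumerate the 45 unordered pairs (i,j) with i<j and classify each by sign(x_j-x_i) * sign(y_j-y_i).
  (1,2):dx=+10,dy=-5->D; (1,3):dx=+2,dy=+13->C; (1,4):dx=+8,dy=+7->C; (1,5):dx=+4,dy=+2->C
  (1,6):dx=+1,dy=+10->C; (1,7):dx=+7,dy=-2->D; (1,8):dx=+3,dy=+12->C; (1,9):dx=+5,dy=+4->C
  (1,10):dx=+11,dy=+6->C; (2,3):dx=-8,dy=+18->D; (2,4):dx=-2,dy=+12->D; (2,5):dx=-6,dy=+7->D
  (2,6):dx=-9,dy=+15->D; (2,7):dx=-3,dy=+3->D; (2,8):dx=-7,dy=+17->D; (2,9):dx=-5,dy=+9->D
  (2,10):dx=+1,dy=+11->C; (3,4):dx=+6,dy=-6->D; (3,5):dx=+2,dy=-11->D; (3,6):dx=-1,dy=-3->C
  (3,7):dx=+5,dy=-15->D; (3,8):dx=+1,dy=-1->D; (3,9):dx=+3,dy=-9->D; (3,10):dx=+9,dy=-7->D
  (4,5):dx=-4,dy=-5->C; (4,6):dx=-7,dy=+3->D; (4,7):dx=-1,dy=-9->C; (4,8):dx=-5,dy=+5->D
  (4,9):dx=-3,dy=-3->C; (4,10):dx=+3,dy=-1->D; (5,6):dx=-3,dy=+8->D; (5,7):dx=+3,dy=-4->D
  (5,8):dx=-1,dy=+10->D; (5,9):dx=+1,dy=+2->C; (5,10):dx=+7,dy=+4->C; (6,7):dx=+6,dy=-12->D
  (6,8):dx=+2,dy=+2->C; (6,9):dx=+4,dy=-6->D; (6,10):dx=+10,dy=-4->D; (7,8):dx=-4,dy=+14->D
  (7,9):dx=-2,dy=+6->D; (7,10):dx=+4,dy=+8->C; (8,9):dx=+2,dy=-8->D; (8,10):dx=+8,dy=-6->D
  (9,10):dx=+6,dy=+2->C
Step 2: C = 17, D = 28, total pairs = 45.
Step 3: tau = (C - D)/(n(n-1)/2) = (17 - 28)/45 = -0.244444.
Step 4: Exact two-sided p-value (enumerate n! = 3628800 permutations of y under H0): p = 0.380720.
Step 5: alpha = 0.1. fail to reject H0.

tau_b = -0.2444 (C=17, D=28), p = 0.380720, fail to reject H0.


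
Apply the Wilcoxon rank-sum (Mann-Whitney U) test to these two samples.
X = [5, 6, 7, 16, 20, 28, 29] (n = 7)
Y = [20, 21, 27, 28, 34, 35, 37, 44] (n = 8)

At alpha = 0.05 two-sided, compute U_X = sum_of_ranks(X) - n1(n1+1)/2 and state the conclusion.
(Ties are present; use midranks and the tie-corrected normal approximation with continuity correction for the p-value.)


Step 1: Combine and sort all 15 observations; assign midranks.
sorted (value, group): (5,X), (6,X), (7,X), (16,X), (20,X), (20,Y), (21,Y), (27,Y), (28,X), (28,Y), (29,X), (34,Y), (35,Y), (37,Y), (44,Y)
ranks: 5->1, 6->2, 7->3, 16->4, 20->5.5, 20->5.5, 21->7, 27->8, 28->9.5, 28->9.5, 29->11, 34->12, 35->13, 37->14, 44->15
Step 2: Rank sum for X: R1 = 1 + 2 + 3 + 4 + 5.5 + 9.5 + 11 = 36.
Step 3: U_X = R1 - n1(n1+1)/2 = 36 - 7*8/2 = 36 - 28 = 8.
       U_Y = n1*n2 - U_X = 56 - 8 = 48.
Step 4: Ties are present, so use the tie-corrected normal approximation (with continuity correction) for the p-value.
Step 5: p-value = 0.023776; compare to alpha = 0.05. reject H0.

U_X = 8, p = 0.023776, reject H0 at alpha = 0.05.


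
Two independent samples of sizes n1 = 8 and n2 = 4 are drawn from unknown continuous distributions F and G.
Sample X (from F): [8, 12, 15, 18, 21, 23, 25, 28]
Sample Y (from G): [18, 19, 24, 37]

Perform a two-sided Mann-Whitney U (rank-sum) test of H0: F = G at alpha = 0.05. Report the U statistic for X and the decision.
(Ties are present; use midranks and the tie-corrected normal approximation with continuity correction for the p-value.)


Step 1: Combine and sort all 12 observations; assign midranks.
sorted (value, group): (8,X), (12,X), (15,X), (18,X), (18,Y), (19,Y), (21,X), (23,X), (24,Y), (25,X), (28,X), (37,Y)
ranks: 8->1, 12->2, 15->3, 18->4.5, 18->4.5, 19->6, 21->7, 23->8, 24->9, 25->10, 28->11, 37->12
Step 2: Rank sum for X: R1 = 1 + 2 + 3 + 4.5 + 7 + 8 + 10 + 11 = 46.5.
Step 3: U_X = R1 - n1(n1+1)/2 = 46.5 - 8*9/2 = 46.5 - 36 = 10.5.
       U_Y = n1*n2 - U_X = 32 - 10.5 = 21.5.
Step 4: Ties are present, so use the tie-corrected normal approximation (with continuity correction) for the p-value.
Step 5: p-value = 0.394938; compare to alpha = 0.05. fail to reject H0.

U_X = 10.5, p = 0.394938, fail to reject H0 at alpha = 0.05.


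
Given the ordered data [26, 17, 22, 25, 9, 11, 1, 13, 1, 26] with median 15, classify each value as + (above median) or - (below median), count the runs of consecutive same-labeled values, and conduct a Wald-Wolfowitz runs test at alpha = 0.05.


Step 1: Compute median = 15; label A = above, B = below.
Labels in order: AAAABBBBBA  (n_A = 5, n_B = 5)
Step 2: Count runs R = 3.
Step 3: Under H0 (random ordering), E[R] = 2*n_A*n_B/(n_A+n_B) + 1 = 2*5*5/10 + 1 = 6.0000.
        Var[R] = 2*n_A*n_B*(2*n_A*n_B - n_A - n_B) / ((n_A+n_B)^2 * (n_A+n_B-1)) = 2000/900 = 2.2222.
        SD[R] = 1.4907.
Step 4: Continuity-corrected z = (R + 0.5 - E[R]) / SD[R] = (3 + 0.5 - 6.0000) / 1.4907 = -1.6771.
Step 5: Two-sided p-value via normal approximation = 2*(1 - Phi(|z|)) = 0.093533.
Step 6: alpha = 0.05. fail to reject H0.

R = 3, z = -1.6771, p = 0.093533, fail to reject H0.


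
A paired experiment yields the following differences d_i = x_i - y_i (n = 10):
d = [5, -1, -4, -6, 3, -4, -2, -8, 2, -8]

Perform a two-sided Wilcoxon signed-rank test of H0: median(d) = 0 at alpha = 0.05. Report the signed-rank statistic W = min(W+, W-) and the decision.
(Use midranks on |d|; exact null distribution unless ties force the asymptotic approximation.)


Step 1: Drop any zero differences (none here) and take |d_i|.
|d| = [5, 1, 4, 6, 3, 4, 2, 8, 2, 8]
Step 2: Midrank |d_i| (ties get averaged ranks).
ranks: |5|->7, |1|->1, |4|->5.5, |6|->8, |3|->4, |4|->5.5, |2|->2.5, |8|->9.5, |2|->2.5, |8|->9.5
Step 3: Attach original signs; sum ranks with positive sign and with negative sign.
W+ = 7 + 4 + 2.5 = 13.5
W- = 1 + 5.5 + 8 + 5.5 + 2.5 + 9.5 + 9.5 = 41.5
(Check: W+ + W- = 55 should equal n(n+1)/2 = 55.)
Step 4: Test statistic W = min(W+, W-) = 13.5.
Step 5: Ties in |d|, so use the tie-corrected normal approximation.
        E[W] = n(n+1)/4 = 10*11/4 = 27.5.
        Tie groups: |d|=2 (t=2), |d|=4 (t=2), |d|=8 (t=2); sum(t^3 - t) = 18.
        Var[W] = n(n+1)(2n+1)/24 - sum(t^3-t)/48 = 2310/24 - 18/48 = 95.875.
        z = (W - E[W]) / sqrt(Var[W]) = (13.5 - 27.5) / 9.7916 = -1.4298.
        Two-sided p = 2*Phi(z) = 0.152774.
Step 6: alpha = 0.05. fail to reject H0.

W+ = 13.5, W- = 41.5, W = min = 13.5, p = 0.152774, fail to reject H0.


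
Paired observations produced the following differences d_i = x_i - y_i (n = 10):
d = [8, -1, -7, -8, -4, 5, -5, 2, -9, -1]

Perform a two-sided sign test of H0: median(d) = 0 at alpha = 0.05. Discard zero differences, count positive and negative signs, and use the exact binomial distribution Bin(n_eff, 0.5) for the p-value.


Step 1: Discard zero differences. Original n = 10; n_eff = number of nonzero differences = 10.
Nonzero differences (with sign): +8, -1, -7, -8, -4, +5, -5, +2, -9, -1
Step 2: Count signs: positive = 3, negative = 7.
Step 3: Under H0: P(positive) = 0.5, so the number of positives S ~ Bin(10, 0.5).
Step 4: Two-sided exact p-value = sum of Bin(10,0.5) probabilities at or below the observed probability = 0.343750.
Step 5: alpha = 0.05. fail to reject H0.

n_eff = 10, pos = 3, neg = 7, p = 0.343750, fail to reject H0.


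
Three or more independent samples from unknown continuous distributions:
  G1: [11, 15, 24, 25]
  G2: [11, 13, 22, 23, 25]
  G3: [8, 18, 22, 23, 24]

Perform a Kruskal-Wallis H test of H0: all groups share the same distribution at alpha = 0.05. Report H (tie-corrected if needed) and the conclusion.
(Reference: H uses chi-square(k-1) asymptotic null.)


Step 1: Combine all N = 14 observations and assign midranks.
sorted (value, group, rank): (8,G3,1), (11,G1,2.5), (11,G2,2.5), (13,G2,4), (15,G1,5), (18,G3,6), (22,G2,7.5), (22,G3,7.5), (23,G2,9.5), (23,G3,9.5), (24,G1,11.5), (24,G3,11.5), (25,G1,13.5), (25,G2,13.5)
Step 2: Sum ranks within each group.
R_1 = 32.5 (n_1 = 4)
R_2 = 37 (n_2 = 5)
R_3 = 35.5 (n_3 = 5)
Step 3: H = 12/(N(N+1)) * sum(R_i^2/n_i) - 3(N+1)
     = 12/(14*15) * (32.5^2/4 + 37^2/5 + 35.5^2/5) - 3*15
     = 0.057143 * 789.913 - 45
     = 0.137857.
Step 4: Ties present; correction factor C = 1 - 30/(14^3 - 14) = 0.989011. Corrected H = 0.137857 / 0.989011 = 0.139389.
Step 5: Under H0, H ~ chi^2(2); p-value = 0.932679.
Step 6: alpha = 0.05. fail to reject H0.

H = 0.1394, df = 2, p = 0.932679, fail to reject H0.


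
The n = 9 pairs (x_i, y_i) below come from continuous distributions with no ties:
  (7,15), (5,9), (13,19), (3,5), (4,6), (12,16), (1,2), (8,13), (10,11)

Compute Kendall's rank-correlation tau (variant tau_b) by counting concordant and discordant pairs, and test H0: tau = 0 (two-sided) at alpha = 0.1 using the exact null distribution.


Step 1: Enumerate the 36 unordered pairs (i,j) with i<j and classify each by sign(x_j-x_i) * sign(y_j-y_i).
  (1,2):dx=-2,dy=-6->C; (1,3):dx=+6,dy=+4->C; (1,4):dx=-4,dy=-10->C; (1,5):dx=-3,dy=-9->C
  (1,6):dx=+5,dy=+1->C; (1,7):dx=-6,dy=-13->C; (1,8):dx=+1,dy=-2->D; (1,9):dx=+3,dy=-4->D
  (2,3):dx=+8,dy=+10->C; (2,4):dx=-2,dy=-4->C; (2,5):dx=-1,dy=-3->C; (2,6):dx=+7,dy=+7->C
  (2,7):dx=-4,dy=-7->C; (2,8):dx=+3,dy=+4->C; (2,9):dx=+5,dy=+2->C; (3,4):dx=-10,dy=-14->C
  (3,5):dx=-9,dy=-13->C; (3,6):dx=-1,dy=-3->C; (3,7):dx=-12,dy=-17->C; (3,8):dx=-5,dy=-6->C
  (3,9):dx=-3,dy=-8->C; (4,5):dx=+1,dy=+1->C; (4,6):dx=+9,dy=+11->C; (4,7):dx=-2,dy=-3->C
  (4,8):dx=+5,dy=+8->C; (4,9):dx=+7,dy=+6->C; (5,6):dx=+8,dy=+10->C; (5,7):dx=-3,dy=-4->C
  (5,8):dx=+4,dy=+7->C; (5,9):dx=+6,dy=+5->C; (6,7):dx=-11,dy=-14->C; (6,8):dx=-4,dy=-3->C
  (6,9):dx=-2,dy=-5->C; (7,8):dx=+7,dy=+11->C; (7,9):dx=+9,dy=+9->C; (8,9):dx=+2,dy=-2->D
Step 2: C = 33, D = 3, total pairs = 36.
Step 3: tau = (C - D)/(n(n-1)/2) = (33 - 3)/36 = 0.833333.
Step 4: Exact two-sided p-value (enumerate n! = 362880 permutations of y under H0): p = 0.000854.
Step 5: alpha = 0.1. reject H0.

tau_b = 0.8333 (C=33, D=3), p = 0.000854, reject H0.


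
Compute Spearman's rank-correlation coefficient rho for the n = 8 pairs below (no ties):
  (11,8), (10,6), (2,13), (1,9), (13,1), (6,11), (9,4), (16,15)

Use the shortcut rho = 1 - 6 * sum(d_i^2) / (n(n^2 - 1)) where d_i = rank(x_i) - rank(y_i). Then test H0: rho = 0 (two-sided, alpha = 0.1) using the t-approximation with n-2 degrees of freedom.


Step 1: Rank x and y separately (midranks; no ties here).
rank(x): 11->6, 10->5, 2->2, 1->1, 13->7, 6->3, 9->4, 16->8
rank(y): 8->4, 6->3, 13->7, 9->5, 1->1, 11->6, 4->2, 15->8
Step 2: d_i = R_x(i) - R_y(i); compute d_i^2.
  (6-4)^2=4, (5-3)^2=4, (2-7)^2=25, (1-5)^2=16, (7-1)^2=36, (3-6)^2=9, (4-2)^2=4, (8-8)^2=0
sum(d^2) = 98.
Step 3: rho = 1 - 6*98 / (8*(8^2 - 1)) = 1 - 588/504 = -0.166667.
Step 4: Under H0, t = rho * sqrt((n-2)/(1-rho^2)) = -0.4140 ~ t(6).
Step 5: Two-sided p-value from the t-distribution with 6 df = 0.693239.
Step 6: alpha = 0.1. fail to reject H0.

rho = -0.1667, p = 0.693239, fail to reject H0 at alpha = 0.1.


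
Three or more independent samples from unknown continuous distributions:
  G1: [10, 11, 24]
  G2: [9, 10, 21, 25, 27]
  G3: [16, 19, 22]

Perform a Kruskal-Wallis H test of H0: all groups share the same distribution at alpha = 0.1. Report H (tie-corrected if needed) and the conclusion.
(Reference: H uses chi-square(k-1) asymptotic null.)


Step 1: Combine all N = 11 observations and assign midranks.
sorted (value, group, rank): (9,G2,1), (10,G1,2.5), (10,G2,2.5), (11,G1,4), (16,G3,5), (19,G3,6), (21,G2,7), (22,G3,8), (24,G1,9), (25,G2,10), (27,G2,11)
Step 2: Sum ranks within each group.
R_1 = 15.5 (n_1 = 3)
R_2 = 31.5 (n_2 = 5)
R_3 = 19 (n_3 = 3)
Step 3: H = 12/(N(N+1)) * sum(R_i^2/n_i) - 3(N+1)
     = 12/(11*12) * (15.5^2/3 + 31.5^2/5 + 19^2/3) - 3*12
     = 0.090909 * 398.867 - 36
     = 0.260606.
Step 4: Ties present; correction factor C = 1 - 6/(11^3 - 11) = 0.995455. Corrected H = 0.260606 / 0.995455 = 0.261796.
Step 5: Under H0, H ~ chi^2(2); p-value = 0.877307.
Step 6: alpha = 0.1. fail to reject H0.

H = 0.2618, df = 2, p = 0.877307, fail to reject H0.


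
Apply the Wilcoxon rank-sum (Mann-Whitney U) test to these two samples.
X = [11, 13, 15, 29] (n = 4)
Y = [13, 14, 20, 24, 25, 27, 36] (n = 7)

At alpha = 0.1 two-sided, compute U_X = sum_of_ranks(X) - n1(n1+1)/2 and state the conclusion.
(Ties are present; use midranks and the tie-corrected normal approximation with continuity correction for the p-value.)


Step 1: Combine and sort all 11 observations; assign midranks.
sorted (value, group): (11,X), (13,X), (13,Y), (14,Y), (15,X), (20,Y), (24,Y), (25,Y), (27,Y), (29,X), (36,Y)
ranks: 11->1, 13->2.5, 13->2.5, 14->4, 15->5, 20->6, 24->7, 25->8, 27->9, 29->10, 36->11
Step 2: Rank sum for X: R1 = 1 + 2.5 + 5 + 10 = 18.5.
Step 3: U_X = R1 - n1(n1+1)/2 = 18.5 - 4*5/2 = 18.5 - 10 = 8.5.
       U_Y = n1*n2 - U_X = 28 - 8.5 = 19.5.
Step 4: Ties are present, so use the tie-corrected normal approximation (with continuity correction) for the p-value.
Step 5: p-value = 0.343605; compare to alpha = 0.1. fail to reject H0.

U_X = 8.5, p = 0.343605, fail to reject H0 at alpha = 0.1.


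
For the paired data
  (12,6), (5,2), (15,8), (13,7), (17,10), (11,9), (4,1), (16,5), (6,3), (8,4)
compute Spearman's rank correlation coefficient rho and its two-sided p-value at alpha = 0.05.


Step 1: Rank x and y separately (midranks; no ties here).
rank(x): 12->6, 5->2, 15->8, 13->7, 17->10, 11->5, 4->1, 16->9, 6->3, 8->4
rank(y): 6->6, 2->2, 8->8, 7->7, 10->10, 9->9, 1->1, 5->5, 3->3, 4->4
Step 2: d_i = R_x(i) - R_y(i); compute d_i^2.
  (6-6)^2=0, (2-2)^2=0, (8-8)^2=0, (7-7)^2=0, (10-10)^2=0, (5-9)^2=16, (1-1)^2=0, (9-5)^2=16, (3-3)^2=0, (4-4)^2=0
sum(d^2) = 32.
Step 3: rho = 1 - 6*32 / (10*(10^2 - 1)) = 1 - 192/990 = 0.806061.
Step 4: Under H0, t = rho * sqrt((n-2)/(1-rho^2)) = 3.8522 ~ t(8).
Step 5: Two-sided p-value from the t-distribution with 8 df = 0.004862.
Step 6: alpha = 0.05. reject H0.

rho = 0.8061, p = 0.004862, reject H0 at alpha = 0.05.


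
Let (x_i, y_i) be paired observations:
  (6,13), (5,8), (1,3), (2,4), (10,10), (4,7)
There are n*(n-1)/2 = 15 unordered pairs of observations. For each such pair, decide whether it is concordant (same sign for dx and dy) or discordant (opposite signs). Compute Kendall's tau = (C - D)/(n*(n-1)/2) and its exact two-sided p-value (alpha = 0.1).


Step 1: Enumerate the 15 unordered pairs (i,j) with i<j and classify each by sign(x_j-x_i) * sign(y_j-y_i).
  (1,2):dx=-1,dy=-5->C; (1,3):dx=-5,dy=-10->C; (1,4):dx=-4,dy=-9->C; (1,5):dx=+4,dy=-3->D
  (1,6):dx=-2,dy=-6->C; (2,3):dx=-4,dy=-5->C; (2,4):dx=-3,dy=-4->C; (2,5):dx=+5,dy=+2->C
  (2,6):dx=-1,dy=-1->C; (3,4):dx=+1,dy=+1->C; (3,5):dx=+9,dy=+7->C; (3,6):dx=+3,dy=+4->C
  (4,5):dx=+8,dy=+6->C; (4,6):dx=+2,dy=+3->C; (5,6):dx=-6,dy=-3->C
Step 2: C = 14, D = 1, total pairs = 15.
Step 3: tau = (C - D)/(n(n-1)/2) = (14 - 1)/15 = 0.866667.
Step 4: Exact two-sided p-value (enumerate n! = 720 permutations of y under H0): p = 0.016667.
Step 5: alpha = 0.1. reject H0.

tau_b = 0.8667 (C=14, D=1), p = 0.016667, reject H0.


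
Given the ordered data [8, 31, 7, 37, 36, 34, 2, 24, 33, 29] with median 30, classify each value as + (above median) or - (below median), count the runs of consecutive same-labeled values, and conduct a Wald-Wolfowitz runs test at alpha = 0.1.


Step 1: Compute median = 30; label A = above, B = below.
Labels in order: BABAAABBAB  (n_A = 5, n_B = 5)
Step 2: Count runs R = 7.
Step 3: Under H0 (random ordering), E[R] = 2*n_A*n_B/(n_A+n_B) + 1 = 2*5*5/10 + 1 = 6.0000.
        Var[R] = 2*n_A*n_B*(2*n_A*n_B - n_A - n_B) / ((n_A+n_B)^2 * (n_A+n_B-1)) = 2000/900 = 2.2222.
        SD[R] = 1.4907.
Step 4: Continuity-corrected z = (R - 0.5 - E[R]) / SD[R] = (7 - 0.5 - 6.0000) / 1.4907 = 0.3354.
Step 5: Two-sided p-value via normal approximation = 2*(1 - Phi(|z|)) = 0.737316.
Step 6: alpha = 0.1. fail to reject H0.

R = 7, z = 0.3354, p = 0.737316, fail to reject H0.


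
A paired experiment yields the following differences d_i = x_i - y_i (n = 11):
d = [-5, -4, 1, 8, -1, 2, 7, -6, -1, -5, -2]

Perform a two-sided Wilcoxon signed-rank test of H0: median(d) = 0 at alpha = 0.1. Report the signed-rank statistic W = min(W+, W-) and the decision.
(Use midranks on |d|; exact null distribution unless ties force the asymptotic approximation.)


Step 1: Drop any zero differences (none here) and take |d_i|.
|d| = [5, 4, 1, 8, 1, 2, 7, 6, 1, 5, 2]
Step 2: Midrank |d_i| (ties get averaged ranks).
ranks: |5|->7.5, |4|->6, |1|->2, |8|->11, |1|->2, |2|->4.5, |7|->10, |6|->9, |1|->2, |5|->7.5, |2|->4.5
Step 3: Attach original signs; sum ranks with positive sign and with negative sign.
W+ = 2 + 11 + 4.5 + 10 = 27.5
W- = 7.5 + 6 + 2 + 9 + 2 + 7.5 + 4.5 = 38.5
(Check: W+ + W- = 66 should equal n(n+1)/2 = 66.)
Step 4: Test statistic W = min(W+, W-) = 27.5.
Step 5: Ties in |d|, so use the tie-corrected normal approximation.
        E[W] = n(n+1)/4 = 11*12/4 = 33.
        Tie groups: |d|=1 (t=3), |d|=2 (t=2), |d|=5 (t=2); sum(t^3 - t) = 36.
        Var[W] = n(n+1)(2n+1)/24 - sum(t^3-t)/48 = 3036/24 - 36/48 = 125.75.
        z = (W - E[W]) / sqrt(Var[W]) = (27.5 - 33) / 11.2138 = -0.4905.
        Two-sided p = 2*Phi(z) = 0.623804.
Step 6: alpha = 0.1. fail to reject H0.

W+ = 27.5, W- = 38.5, W = min = 27.5, p = 0.623804, fail to reject H0.


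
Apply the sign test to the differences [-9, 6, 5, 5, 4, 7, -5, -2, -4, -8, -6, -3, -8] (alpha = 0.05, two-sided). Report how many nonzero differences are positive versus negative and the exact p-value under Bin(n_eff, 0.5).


Step 1: Discard zero differences. Original n = 13; n_eff = number of nonzero differences = 13.
Nonzero differences (with sign): -9, +6, +5, +5, +4, +7, -5, -2, -4, -8, -6, -3, -8
Step 2: Count signs: positive = 5, negative = 8.
Step 3: Under H0: P(positive) = 0.5, so the number of positives S ~ Bin(13, 0.5).
Step 4: Two-sided exact p-value = sum of Bin(13,0.5) probabilities at or below the observed probability = 0.581055.
Step 5: alpha = 0.05. fail to reject H0.

n_eff = 13, pos = 5, neg = 8, p = 0.581055, fail to reject H0.


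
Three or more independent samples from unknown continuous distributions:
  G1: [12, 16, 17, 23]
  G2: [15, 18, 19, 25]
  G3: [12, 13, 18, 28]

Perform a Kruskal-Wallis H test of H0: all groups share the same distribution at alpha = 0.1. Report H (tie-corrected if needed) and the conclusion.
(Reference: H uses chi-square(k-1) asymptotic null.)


Step 1: Combine all N = 12 observations and assign midranks.
sorted (value, group, rank): (12,G1,1.5), (12,G3,1.5), (13,G3,3), (15,G2,4), (16,G1,5), (17,G1,6), (18,G2,7.5), (18,G3,7.5), (19,G2,9), (23,G1,10), (25,G2,11), (28,G3,12)
Step 2: Sum ranks within each group.
R_1 = 22.5 (n_1 = 4)
R_2 = 31.5 (n_2 = 4)
R_3 = 24 (n_3 = 4)
Step 3: H = 12/(N(N+1)) * sum(R_i^2/n_i) - 3(N+1)
     = 12/(12*13) * (22.5^2/4 + 31.5^2/4 + 24^2/4) - 3*13
     = 0.076923 * 518.625 - 39
     = 0.894231.
Step 4: Ties present; correction factor C = 1 - 12/(12^3 - 12) = 0.993007. Corrected H = 0.894231 / 0.993007 = 0.900528.
Step 5: Under H0, H ~ chi^2(2); p-value = 0.637460.
Step 6: alpha = 0.1. fail to reject H0.

H = 0.9005, df = 2, p = 0.637460, fail to reject H0.


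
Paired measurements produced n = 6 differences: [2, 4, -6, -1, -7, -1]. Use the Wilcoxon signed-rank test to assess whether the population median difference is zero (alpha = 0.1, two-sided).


Step 1: Drop any zero differences (none here) and take |d_i|.
|d| = [2, 4, 6, 1, 7, 1]
Step 2: Midrank |d_i| (ties get averaged ranks).
ranks: |2|->3, |4|->4, |6|->5, |1|->1.5, |7|->6, |1|->1.5
Step 3: Attach original signs; sum ranks with positive sign and with negative sign.
W+ = 3 + 4 = 7
W- = 5 + 1.5 + 6 + 1.5 = 14
(Check: W+ + W- = 21 should equal n(n+1)/2 = 21.)
Step 4: Test statistic W = min(W+, W-) = 7.
Step 5: Ties in |d|, so use the tie-corrected normal approximation.
        E[W] = n(n+1)/4 = 6*7/4 = 10.5.
        Tie groups: |d|=1 (t=2); sum(t^3 - t) = 6.
        Var[W] = n(n+1)(2n+1)/24 - sum(t^3-t)/48 = 546/24 - 6/48 = 22.625.
        z = (W - E[W]) / sqrt(Var[W]) = (7 - 10.5) / 4.7566 = -0.7358.
        Two-sided p = 2*Phi(z) = 0.461838.
Step 6: alpha = 0.1. fail to reject H0.

W+ = 7, W- = 14, W = min = 7, p = 0.461838, fail to reject H0.


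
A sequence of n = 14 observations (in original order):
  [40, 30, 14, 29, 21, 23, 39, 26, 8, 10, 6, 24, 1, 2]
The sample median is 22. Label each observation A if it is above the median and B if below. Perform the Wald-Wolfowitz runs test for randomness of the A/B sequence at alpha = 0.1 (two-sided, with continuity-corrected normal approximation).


Step 1: Compute median = 22; label A = above, B = below.
Labels in order: AABABAAABBBABB  (n_A = 7, n_B = 7)
Step 2: Count runs R = 8.
Step 3: Under H0 (random ordering), E[R] = 2*n_A*n_B/(n_A+n_B) + 1 = 2*7*7/14 + 1 = 8.0000.
        Var[R] = 2*n_A*n_B*(2*n_A*n_B - n_A - n_B) / ((n_A+n_B)^2 * (n_A+n_B-1)) = 8232/2548 = 3.2308.
        SD[R] = 1.7974.
Step 4: R = E[R], so z = 0 with no continuity correction.
Step 5: Two-sided p-value via normal approximation = 2*(1 - Phi(|z|)) = 1.000000.
Step 6: alpha = 0.1. fail to reject H0.

R = 8, z = 0.0000, p = 1.000000, fail to reject H0.


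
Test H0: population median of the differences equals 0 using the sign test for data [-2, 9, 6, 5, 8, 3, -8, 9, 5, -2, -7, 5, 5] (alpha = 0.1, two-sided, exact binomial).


Step 1: Discard zero differences. Original n = 13; n_eff = number of nonzero differences = 13.
Nonzero differences (with sign): -2, +9, +6, +5, +8, +3, -8, +9, +5, -2, -7, +5, +5
Step 2: Count signs: positive = 9, negative = 4.
Step 3: Under H0: P(positive) = 0.5, so the number of positives S ~ Bin(13, 0.5).
Step 4: Two-sided exact p-value = sum of Bin(13,0.5) probabilities at or below the observed probability = 0.266846.
Step 5: alpha = 0.1. fail to reject H0.

n_eff = 13, pos = 9, neg = 4, p = 0.266846, fail to reject H0.
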